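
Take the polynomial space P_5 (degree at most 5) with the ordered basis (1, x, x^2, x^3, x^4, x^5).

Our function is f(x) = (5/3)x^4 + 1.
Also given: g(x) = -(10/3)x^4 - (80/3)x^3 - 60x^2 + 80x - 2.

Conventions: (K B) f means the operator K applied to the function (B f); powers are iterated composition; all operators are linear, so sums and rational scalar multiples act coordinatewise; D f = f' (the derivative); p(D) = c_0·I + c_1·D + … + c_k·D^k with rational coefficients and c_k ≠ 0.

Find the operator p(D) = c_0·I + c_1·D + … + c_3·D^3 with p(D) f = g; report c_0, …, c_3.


D^0 f = (5/3)x^4 + 1
D^1 f = (20/3)x^3
D^2 f = 20x^2
D^3 f = 40x
matching coefficients of g against c_0 f + c_1 Df + … from the top degree down determines the c_i
solution: c_0 = -2, c_1 = -4, c_2 = -3, c_3 = 2

c_0 = -2, c_1 = -4, c_2 = -3, c_3 = 2


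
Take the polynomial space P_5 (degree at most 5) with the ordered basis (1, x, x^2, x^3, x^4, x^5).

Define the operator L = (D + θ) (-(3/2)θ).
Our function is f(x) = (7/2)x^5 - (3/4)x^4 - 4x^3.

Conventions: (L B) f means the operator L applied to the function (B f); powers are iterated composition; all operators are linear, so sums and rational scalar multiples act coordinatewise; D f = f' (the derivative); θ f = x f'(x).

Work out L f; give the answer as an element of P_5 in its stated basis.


θ f = (35/2)x^5 - 3x^4 - 12x^3
(-(3/2)θ) f = -(105/4)x^5 + (9/2)x^4 + 18x^3
D (-(3/2)θ) f = -(525/4)x^4 + 18x^3 + 54x^2
θ (-(3/2)θ) f = -(525/4)x^5 + 18x^4 + 54x^3
(D + θ) (-(3/2)θ) f = -(525/4)x^5 - (453/4)x^4 + 72x^3 + 54x^2

the result is g(x) = -(525/4)x^5 - (453/4)x^4 + 72x^3 + 54x^2


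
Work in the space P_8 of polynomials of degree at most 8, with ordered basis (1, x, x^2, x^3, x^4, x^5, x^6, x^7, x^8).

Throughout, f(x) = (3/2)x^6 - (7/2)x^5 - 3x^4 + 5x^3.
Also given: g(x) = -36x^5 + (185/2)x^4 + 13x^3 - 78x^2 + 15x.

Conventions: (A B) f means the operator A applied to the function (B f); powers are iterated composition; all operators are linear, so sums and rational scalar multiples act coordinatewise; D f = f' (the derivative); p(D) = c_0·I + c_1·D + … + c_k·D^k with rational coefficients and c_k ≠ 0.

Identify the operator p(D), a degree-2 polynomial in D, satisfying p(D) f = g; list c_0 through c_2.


p(D) = -4·D + (1/2)·D^2, i.e. c_0 = 0, c_1 = -4, c_2 = 1/2

D^0 f = (3/2)x^6 - (7/2)x^5 - 3x^4 + 5x^3
D^1 f = 9x^5 - (35/2)x^4 - 12x^3 + 15x^2
D^2 f = 45x^4 - 70x^3 - 36x^2 + 30x
matching coefficients of g against c_0 f + c_1 Df + … from the top degree down determines the c_i
solution: c_0 = 0, c_1 = -4, c_2 = 1/2


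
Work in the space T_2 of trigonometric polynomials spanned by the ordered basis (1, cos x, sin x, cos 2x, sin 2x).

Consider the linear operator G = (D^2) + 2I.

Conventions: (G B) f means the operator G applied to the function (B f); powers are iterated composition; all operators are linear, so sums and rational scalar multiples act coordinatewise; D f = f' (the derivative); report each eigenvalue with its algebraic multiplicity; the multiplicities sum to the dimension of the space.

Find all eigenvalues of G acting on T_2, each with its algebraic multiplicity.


image of 1: 2
image of cos x: cos x
image of sin x: sin x
image of cos 2x: -2cos 2x
image of sin 2x: -2sin 2x
the matrix is diagonal; its diagonal is (2, 1, 1, -2, -2)
for a triangular matrix the eigenvalues are the diagonal entries, with algebraic multiplicity their repetition count

λ = -2 (multiplicity 2), λ = 1 (multiplicity 2), λ = 2 (multiplicity 1)


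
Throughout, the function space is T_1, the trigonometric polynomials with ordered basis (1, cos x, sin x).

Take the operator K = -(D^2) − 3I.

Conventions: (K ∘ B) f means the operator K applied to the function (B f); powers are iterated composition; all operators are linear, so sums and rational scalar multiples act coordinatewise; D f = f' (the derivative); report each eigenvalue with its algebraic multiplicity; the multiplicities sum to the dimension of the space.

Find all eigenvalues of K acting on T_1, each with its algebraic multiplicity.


image of 1: -3
image of cos x: -2cos x
image of sin x: -2sin x
the matrix is diagonal; its diagonal is (-3, -2, -2)
for a triangular matrix the eigenvalues are the diagonal entries, with algebraic multiplicity their repetition count

λ = -3 (multiplicity 1), λ = -2 (multiplicity 2)


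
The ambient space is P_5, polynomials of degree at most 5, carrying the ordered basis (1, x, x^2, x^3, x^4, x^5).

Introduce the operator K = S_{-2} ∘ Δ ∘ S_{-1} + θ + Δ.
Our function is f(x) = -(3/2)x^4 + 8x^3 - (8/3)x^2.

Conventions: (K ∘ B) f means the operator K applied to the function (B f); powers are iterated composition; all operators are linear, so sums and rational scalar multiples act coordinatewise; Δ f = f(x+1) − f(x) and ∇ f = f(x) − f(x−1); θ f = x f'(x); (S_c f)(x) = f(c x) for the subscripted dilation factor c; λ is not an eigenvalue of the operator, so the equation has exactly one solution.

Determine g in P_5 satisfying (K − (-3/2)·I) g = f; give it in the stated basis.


the result is g(x) = -(3/11)x^4 + (8/99)x^3 + (412/231)x^2 + (808/1155)x - 1396/693

write g with unknown coordinates in the stated basis and equate coefficients in (K − (-3/2)·I) g = f
solving from the highest basis element down gives g = -(3/11)x^4 + (8/99)x^3 + (412/231)x^2 + (808/1155)x - 1396/693
check: K g = -(12/11)x^4 + (260/33)x^3 - (1234/231)x^2 - (404/385)x + 698/231
so K g − (-3/2)·g = -(3/2)x^4 + 8x^3 - (8/3)x^2 = f ✓


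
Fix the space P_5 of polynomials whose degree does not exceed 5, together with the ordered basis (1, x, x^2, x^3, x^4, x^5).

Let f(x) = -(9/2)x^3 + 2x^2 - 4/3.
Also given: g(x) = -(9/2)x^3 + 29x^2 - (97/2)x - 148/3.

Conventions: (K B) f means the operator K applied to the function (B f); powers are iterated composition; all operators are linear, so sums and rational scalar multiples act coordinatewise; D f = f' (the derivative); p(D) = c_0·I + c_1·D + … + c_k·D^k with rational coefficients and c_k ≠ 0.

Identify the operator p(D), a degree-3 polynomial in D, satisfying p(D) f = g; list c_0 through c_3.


D^0 f = -(9/2)x^3 + 2x^2 - 4/3
D^1 f = -(27/2)x^2 + 4x
D^2 f = -27x + 4
D^3 f = -27
matching coefficients of g against c_0 f + c_1 Df + … from the top degree down determines the c_i
solution: c_0 = 1, c_1 = -2, c_2 = 3/2, c_3 = 2

c_0 = 1, c_1 = -2, c_2 = 3/2, c_3 = 2


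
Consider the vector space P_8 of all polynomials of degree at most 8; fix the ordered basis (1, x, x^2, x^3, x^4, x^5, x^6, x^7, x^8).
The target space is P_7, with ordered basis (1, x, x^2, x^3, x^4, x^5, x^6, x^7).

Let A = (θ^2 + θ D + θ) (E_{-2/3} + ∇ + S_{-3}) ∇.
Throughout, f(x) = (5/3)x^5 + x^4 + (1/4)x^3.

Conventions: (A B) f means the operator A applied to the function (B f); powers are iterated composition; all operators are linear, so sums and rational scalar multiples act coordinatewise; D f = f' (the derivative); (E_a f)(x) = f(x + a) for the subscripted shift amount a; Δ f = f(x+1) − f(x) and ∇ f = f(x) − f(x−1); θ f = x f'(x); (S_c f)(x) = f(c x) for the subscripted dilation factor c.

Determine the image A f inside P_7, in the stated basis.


∇ f = (25/3)x^4 - (38/3)x^3 + (137/12)x^2 - (61/12)x + 11/12
E_{-2/3} ∇ f = (25/3)x^4 - (314/9)x^3 + (2123/36)x^2 - (15251/324)x + 14365/972
∇ ∇ f = (100/3)x^3 - 88x^2 + (565/6)x - 75/2
S_{-3} ∇ f = 675x^4 + 342x^3 + (411/4)x^2 + (61/4)x + 11/12
(E_{-2/3} + ∇ + S_{-3}) ∇ f = (2050/3)x^4 + (3064/9)x^3 + (1327/18)x^2 + (5050/81)x - 10597/486
θ (E_{-2/3} + ∇ + S_{-3}) ∇ f = (8200/3)x^4 + (3064/3)x^3 + (1327/9)x^2 + (5050/81)x
θ θ (E_{-2/3} + ∇ + S_{-3}) ∇ f = (32800/3)x^4 + 3064x^3 + (2654/9)x^2 + (5050/81)x
D (E_{-2/3} + ∇ + S_{-3}) ∇ f = (8200/3)x^3 + (3064/3)x^2 + (1327/9)x + 5050/81
θ D (E_{-2/3} + ∇ + S_{-3}) ∇ f = 8200x^3 + (6128/3)x^2 + (1327/9)x
θ (E_{-2/3} + ∇ + S_{-3}) ∇ f = (8200/3)x^4 + (3064/3)x^3 + (1327/9)x^2 + (5050/81)x
(θ^2 + θ D + θ) (E_{-2/3} + ∇ + S_{-3}) ∇ f = (41000/3)x^4 + (36856/3)x^3 + 2485x^2 + (22043/81)x

g(x) = (41000/3)x^4 + (36856/3)x^3 + 2485x^2 + (22043/81)x


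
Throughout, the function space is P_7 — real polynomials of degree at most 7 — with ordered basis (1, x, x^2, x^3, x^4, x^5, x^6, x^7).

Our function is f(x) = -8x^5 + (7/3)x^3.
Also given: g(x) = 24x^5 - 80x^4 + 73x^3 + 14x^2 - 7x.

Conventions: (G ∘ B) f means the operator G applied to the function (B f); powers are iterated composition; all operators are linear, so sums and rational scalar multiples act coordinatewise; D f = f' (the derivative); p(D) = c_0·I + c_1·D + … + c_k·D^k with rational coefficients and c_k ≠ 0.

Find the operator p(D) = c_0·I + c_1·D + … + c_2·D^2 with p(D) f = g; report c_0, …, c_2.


D^0 f = -8x^5 + (7/3)x^3
D^1 f = -40x^4 + 7x^2
D^2 f = -160x^3 + 14x
matching coefficients of g against c_0 f + c_1 Df + … from the top degree down determines the c_i
solution: c_0 = -3, c_1 = 2, c_2 = -1/2

p(D) = -3·I + 2·D − (1/2)·D^2, i.e. c_0 = -3, c_1 = 2, c_2 = -1/2


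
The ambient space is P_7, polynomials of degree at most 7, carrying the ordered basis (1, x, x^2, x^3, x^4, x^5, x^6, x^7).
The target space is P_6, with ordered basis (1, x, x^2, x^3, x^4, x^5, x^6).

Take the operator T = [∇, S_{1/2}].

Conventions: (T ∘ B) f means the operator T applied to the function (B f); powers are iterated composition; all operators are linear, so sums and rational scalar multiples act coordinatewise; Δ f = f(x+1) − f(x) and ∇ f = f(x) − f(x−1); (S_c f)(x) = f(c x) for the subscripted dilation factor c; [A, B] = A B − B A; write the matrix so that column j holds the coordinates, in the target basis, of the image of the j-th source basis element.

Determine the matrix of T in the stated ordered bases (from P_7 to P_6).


image of 1: 0
image of x: -1/2
image of x^2: -(1/2)x + 3/4
image of x^3: -(3/8)x^2 + (9/8)x - 7/8
image of x^4: -(1/4)x^3 + (9/8)x^2 - (7/4)x + 15/16
image of x^5: -(5/32)x^4 + (15/16)x^3 - (35/16)x^2 + (75/32)x - 31/32
image of x^6: -(3/32)x^5 + (45/64)x^4 - (35/16)x^3 + (225/64)x^2 - (93/32)x + 63/64
image of x^7: -(7/128)x^6 + (63/128)x^5 - (245/128)x^4 + (525/128)x^3 - (651/128)x^2 + (441/128)x - 127/128
each image's coordinates form column j of the matrix

the matrix is [[0, -1/2, 3/4, -7/8, 15/16, -31/32, 63/64, -127/128]; [0, 0, -1/2, 9/8, -7/4, 75/32, -93/32, 441/128]; [0, 0, 0, -3/8, 9/8, -35/16, 225/64, -651/128]; [0, 0, 0, 0, -1/4, 15/16, -35/16, 525/128]; [0, 0, 0, 0, 0, -5/32, 45/64, -245/128]; [0, 0, 0, 0, 0, 0, -3/32, 63/128]; [0, 0, 0, 0, 0, 0, 0, -7/128]] (rows listed top to bottom)


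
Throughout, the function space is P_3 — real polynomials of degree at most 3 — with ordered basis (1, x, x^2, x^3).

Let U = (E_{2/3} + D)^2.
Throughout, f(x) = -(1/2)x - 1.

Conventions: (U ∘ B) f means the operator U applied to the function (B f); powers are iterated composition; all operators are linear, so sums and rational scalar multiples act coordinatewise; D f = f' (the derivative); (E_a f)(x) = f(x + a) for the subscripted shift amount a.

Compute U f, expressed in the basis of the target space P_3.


E_{2/3} f = -(1/2)x - 4/3
D f = -1/2
(E_{2/3} + D) f = -(1/2)x - 11/6
E_{2/3} (E_{2/3} + D) f = -(1/2)x - 13/6
D (E_{2/3} + D) f = -1/2
(E_{2/3} + D) (E_{2/3} + D) f = -(1/2)x - 8/3

g(x) = -(1/2)x - 8/3


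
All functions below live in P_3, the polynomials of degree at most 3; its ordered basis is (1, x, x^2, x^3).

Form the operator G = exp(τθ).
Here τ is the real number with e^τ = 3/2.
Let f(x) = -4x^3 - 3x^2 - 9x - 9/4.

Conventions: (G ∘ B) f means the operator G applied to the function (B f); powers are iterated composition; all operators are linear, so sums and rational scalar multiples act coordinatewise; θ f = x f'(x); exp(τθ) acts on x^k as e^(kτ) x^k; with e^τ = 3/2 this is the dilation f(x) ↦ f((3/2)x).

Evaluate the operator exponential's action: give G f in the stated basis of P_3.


exp(τθ) x^k = e^(kτ) x^k; with e^τ = 3/2 this sends x^k to (3/2)^k x^k
x ↦ 3/2 x
x^2 ↦ 9/4 x^2
x^3 ↦ 27/8 x^3
applying this coordinatewise to f: exp(τθ) f = -(27/2)x^3 - (27/4)x^2 - (27/2)x - 9/4

the image equals g(x) = -(27/2)x^3 - (27/4)x^2 - (27/2)x - 9/4


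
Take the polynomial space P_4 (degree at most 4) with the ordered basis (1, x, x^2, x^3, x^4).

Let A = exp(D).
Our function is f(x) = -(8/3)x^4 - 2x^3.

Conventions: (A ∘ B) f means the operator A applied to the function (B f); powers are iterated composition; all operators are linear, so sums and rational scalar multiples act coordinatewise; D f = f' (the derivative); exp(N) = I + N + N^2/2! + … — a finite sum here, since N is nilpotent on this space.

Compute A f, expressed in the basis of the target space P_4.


order-1 term: -(32/3)x^3 - 6x^2
order-2 term: -16x^2 - 6x
order-3 term: -(32/3)x - 2
order-4 term: -8/3
the series for exp(D) f terminates at order 4
exp(D) f = -(8/3)x^4 - (38/3)x^3 - 22x^2 - (50/3)x - 14/3

the result is g(x) = -(8/3)x^4 - (38/3)x^3 - 22x^2 - (50/3)x - 14/3


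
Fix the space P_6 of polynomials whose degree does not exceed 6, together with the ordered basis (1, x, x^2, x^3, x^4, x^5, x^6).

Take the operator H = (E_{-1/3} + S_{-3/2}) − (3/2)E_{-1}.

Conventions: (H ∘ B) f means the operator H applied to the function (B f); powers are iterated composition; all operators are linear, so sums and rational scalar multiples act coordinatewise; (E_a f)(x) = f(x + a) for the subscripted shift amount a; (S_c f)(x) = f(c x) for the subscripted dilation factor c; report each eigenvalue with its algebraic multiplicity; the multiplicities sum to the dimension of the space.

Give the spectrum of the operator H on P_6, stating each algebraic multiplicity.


image of 1: 1/2
image of x: -2x + 7/6
image of x^2: (7/4)x^2 + (7/3)x - 25/18
image of x^3: -(31/8)x^3 + (7/2)x^2 - (25/6)x + 79/54
image of x^4: (73/16)x^4 + (14/3)x^3 - (25/3)x^2 + (158/27)x - 241/162
image of x^5: -(259/32)x^5 + (35/6)x^4 - (125/9)x^3 + (395/27)x^2 - (1205/162)x + 727/486
image of x^6: (697/64)x^6 + 7x^5 - (125/6)x^4 + (790/27)x^3 - (1205/54)x^2 + (727/81)x - 2185/1458
the matrix is upper triangular; its diagonal is (1/2, -2, 7/4, -31/8, 73/16, -259/32, 697/64)
for a triangular matrix the eigenvalues are the diagonal entries, with algebraic multiplicity their repetition count

λ = -259/32 (multiplicity 1), λ = -31/8 (multiplicity 1), λ = -2 (multiplicity 1), λ = 1/2 (multiplicity 1), λ = 7/4 (multiplicity 1), λ = 73/16 (multiplicity 1), λ = 697/64 (multiplicity 1)


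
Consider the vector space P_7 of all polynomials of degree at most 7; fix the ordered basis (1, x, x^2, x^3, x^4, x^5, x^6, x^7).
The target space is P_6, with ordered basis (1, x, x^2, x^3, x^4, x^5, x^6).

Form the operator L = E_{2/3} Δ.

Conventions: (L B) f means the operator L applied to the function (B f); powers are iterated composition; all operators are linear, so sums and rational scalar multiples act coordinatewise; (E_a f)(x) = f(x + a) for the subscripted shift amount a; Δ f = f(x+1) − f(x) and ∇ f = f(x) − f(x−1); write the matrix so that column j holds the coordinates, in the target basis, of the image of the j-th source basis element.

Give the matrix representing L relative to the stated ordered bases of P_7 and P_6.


the matrix is [[0, 1, 7/3, 13/3, 203/27, 1031/81, 1729/81, 25999/729]; [0, 0, 2, 7, 52/3, 1015/27, 2062/27, 12103/81]; [0, 0, 0, 3, 14, 130/3, 1015/9, 7217/27]; [0, 0, 0, 0, 4, 70/3, 260/3, 7105/27]; [0, 0, 0, 0, 0, 5, 35, 455/3]; [0, 0, 0, 0, 0, 0, 6, 49]; [0, 0, 0, 0, 0, 0, 0, 7]] (rows listed top to bottom)

image of 1: 0
image of x: 1
image of x^2: 2x + 7/3
image of x^3: 3x^2 + 7x + 13/3
image of x^4: 4x^3 + 14x^2 + (52/3)x + 203/27
image of x^5: 5x^4 + (70/3)x^3 + (130/3)x^2 + (1015/27)x + 1031/81
image of x^6: 6x^5 + 35x^4 + (260/3)x^3 + (1015/9)x^2 + (2062/27)x + 1729/81
image of x^7: 7x^6 + 49x^5 + (455/3)x^4 + (7105/27)x^3 + (7217/27)x^2 + (12103/81)x + 25999/729
each image's coordinates form column j of the matrix


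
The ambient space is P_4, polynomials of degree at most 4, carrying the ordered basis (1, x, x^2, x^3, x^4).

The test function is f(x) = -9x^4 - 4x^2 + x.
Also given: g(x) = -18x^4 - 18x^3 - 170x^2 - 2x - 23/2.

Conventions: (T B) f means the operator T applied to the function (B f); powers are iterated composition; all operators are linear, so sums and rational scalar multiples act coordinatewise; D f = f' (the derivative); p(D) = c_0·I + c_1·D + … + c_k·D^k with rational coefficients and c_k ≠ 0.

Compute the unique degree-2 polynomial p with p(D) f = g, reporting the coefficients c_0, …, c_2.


D^0 f = -9x^4 - 4x^2 + x
D^1 f = -36x^3 - 8x + 1
D^2 f = -108x^2 - 8
matching coefficients of g against c_0 f + c_1 Df + … from the top degree down determines the c_i
solution: c_0 = 2, c_1 = 1/2, c_2 = 3/2

c_0 = 2, c_1 = 1/2, c_2 = 3/2


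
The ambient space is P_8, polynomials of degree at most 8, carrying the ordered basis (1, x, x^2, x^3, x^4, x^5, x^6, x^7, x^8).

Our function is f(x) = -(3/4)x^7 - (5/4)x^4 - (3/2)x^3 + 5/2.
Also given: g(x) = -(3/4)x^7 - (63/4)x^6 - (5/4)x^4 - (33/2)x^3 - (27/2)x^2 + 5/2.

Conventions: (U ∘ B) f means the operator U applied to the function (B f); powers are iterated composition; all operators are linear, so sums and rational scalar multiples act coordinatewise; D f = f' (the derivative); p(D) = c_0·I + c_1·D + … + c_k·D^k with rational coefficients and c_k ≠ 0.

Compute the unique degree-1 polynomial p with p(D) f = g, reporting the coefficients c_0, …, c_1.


D^0 f = -(3/4)x^7 - (5/4)x^4 - (3/2)x^3 + 5/2
D^1 f = -(21/4)x^6 - 5x^3 - (9/2)x^2
matching coefficients of g against c_0 f + c_1 Df + … from the top degree down determines the c_i
solution: c_0 = 1, c_1 = 3

p(D) = I + 3·D, i.e. c_0 = 1, c_1 = 3


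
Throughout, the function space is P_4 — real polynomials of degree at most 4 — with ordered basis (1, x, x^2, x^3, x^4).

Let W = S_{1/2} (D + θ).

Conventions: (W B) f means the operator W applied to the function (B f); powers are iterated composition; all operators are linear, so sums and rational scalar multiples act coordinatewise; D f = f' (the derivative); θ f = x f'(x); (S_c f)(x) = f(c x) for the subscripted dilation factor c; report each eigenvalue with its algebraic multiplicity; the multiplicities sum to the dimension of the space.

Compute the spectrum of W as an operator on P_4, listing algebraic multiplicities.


image of 1: 0
image of x: (1/2)x + 1
image of x^2: (1/2)x^2 + x
image of x^3: (3/8)x^3 + (3/4)x^2
image of x^4: (1/4)x^4 + (1/2)x^3
the matrix is upper triangular; its diagonal is (0, 1/2, 1/2, 3/8, 1/4)
for a triangular matrix the eigenvalues are the diagonal entries, with algebraic multiplicity their repetition count

λ = 0 (multiplicity 1), λ = 1/4 (multiplicity 1), λ = 3/8 (multiplicity 1), λ = 1/2 (multiplicity 2)


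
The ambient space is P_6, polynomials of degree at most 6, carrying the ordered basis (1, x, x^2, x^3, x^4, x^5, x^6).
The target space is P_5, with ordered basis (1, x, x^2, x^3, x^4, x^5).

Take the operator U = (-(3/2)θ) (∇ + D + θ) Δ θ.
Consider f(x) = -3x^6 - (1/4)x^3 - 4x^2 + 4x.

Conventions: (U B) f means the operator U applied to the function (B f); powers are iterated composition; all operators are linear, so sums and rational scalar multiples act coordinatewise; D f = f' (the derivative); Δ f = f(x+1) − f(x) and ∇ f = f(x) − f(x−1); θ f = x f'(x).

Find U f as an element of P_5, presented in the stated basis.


the result is g(x) = 4050x^5 + 12960x^4 + 9720x^3 + (12987/2)x^2 + (8103/8)x

θ f = -18x^6 - (3/4)x^3 - 8x^2 + 4x
Δ θ f = -108x^5 - 270x^4 - 360x^3 - (1089/4)x^2 - (505/4)x - 91/4
∇ (Δ θ) f = -540x^4 - 540x^2 - (9/2)x - 52
D (Δ θ) f = -540x^4 - 1080x^3 - 1080x^2 - (1089/2)x - 505/4
θ (Δ θ) f = -540x^5 - 1080x^4 - 1080x^3 - (1089/2)x^2 - (505/4)x
(∇ + D + θ) (Δ θ) f = -540x^5 - 2160x^4 - 2160x^3 - (4329/2)x^2 - (2701/4)x - 713/4
θ (∇ + D + θ) (Δ θ) f = -2700x^5 - 8640x^4 - 6480x^3 - 4329x^2 - (2701/4)x
(-(3/2)θ) (∇ + D + θ) (Δ θ) f = 4050x^5 + 12960x^4 + 9720x^3 + (12987/2)x^2 + (8103/8)x


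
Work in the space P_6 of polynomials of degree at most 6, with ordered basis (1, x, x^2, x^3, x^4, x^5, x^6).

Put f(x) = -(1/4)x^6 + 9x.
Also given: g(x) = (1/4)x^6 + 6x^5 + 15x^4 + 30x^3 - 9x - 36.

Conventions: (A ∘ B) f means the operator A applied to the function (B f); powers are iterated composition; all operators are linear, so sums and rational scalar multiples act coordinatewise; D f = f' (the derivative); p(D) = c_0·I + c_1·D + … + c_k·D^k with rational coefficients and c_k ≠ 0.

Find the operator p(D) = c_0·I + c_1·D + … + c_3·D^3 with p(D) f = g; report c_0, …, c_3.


c_0 = -1, c_1 = -4, c_2 = -2, c_3 = -1

D^0 f = -(1/4)x^6 + 9x
D^1 f = -(3/2)x^5 + 9
D^2 f = -(15/2)x^4
D^3 f = -30x^3
matching coefficients of g against c_0 f + c_1 Df + … from the top degree down determines the c_i
solution: c_0 = -1, c_1 = -4, c_2 = -2, c_3 = -1


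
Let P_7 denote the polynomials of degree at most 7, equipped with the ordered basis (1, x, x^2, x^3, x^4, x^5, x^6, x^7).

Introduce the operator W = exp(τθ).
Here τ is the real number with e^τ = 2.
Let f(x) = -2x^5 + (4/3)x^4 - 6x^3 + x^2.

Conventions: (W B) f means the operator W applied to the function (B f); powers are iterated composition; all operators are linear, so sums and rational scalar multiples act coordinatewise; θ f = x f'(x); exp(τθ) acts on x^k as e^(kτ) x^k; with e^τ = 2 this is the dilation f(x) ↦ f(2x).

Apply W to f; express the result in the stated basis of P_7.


exp(τθ) x^k = e^(kτ) x^k; with e^τ = 2 this sends x^k to 2^k x^k
x^2 ↦ 4 x^2
x^3 ↦ 8 x^3
x^4 ↦ 16 x^4
x^5 ↦ 32 x^5
applying this coordinatewise to f: exp(τθ) f = -64x^5 + (64/3)x^4 - 48x^3 + 4x^2

g(x) = -64x^5 + (64/3)x^4 - 48x^3 + 4x^2


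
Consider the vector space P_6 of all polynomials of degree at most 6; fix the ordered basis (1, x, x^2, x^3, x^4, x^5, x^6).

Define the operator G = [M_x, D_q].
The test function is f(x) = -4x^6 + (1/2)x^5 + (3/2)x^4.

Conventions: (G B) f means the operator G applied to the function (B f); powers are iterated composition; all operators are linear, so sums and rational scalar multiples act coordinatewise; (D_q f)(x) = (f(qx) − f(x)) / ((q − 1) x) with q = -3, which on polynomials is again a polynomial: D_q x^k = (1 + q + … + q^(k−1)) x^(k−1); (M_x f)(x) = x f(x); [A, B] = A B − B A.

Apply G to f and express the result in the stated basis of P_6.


D_q f = 728x^5 + (61/2)x^4 - 30x^3
M_x D_q f = 728x^6 + (61/2)x^5 - 30x^4
M_x f = -4x^7 + (1/2)x^6 + (3/2)x^5
D_q M_x f = -2188x^6 - 91x^5 + (183/2)x^4
[M_x, D_q] f = 2916x^6 + (243/2)x^5 - (243/2)x^4

the image equals g(x) = 2916x^6 + (243/2)x^5 - (243/2)x^4


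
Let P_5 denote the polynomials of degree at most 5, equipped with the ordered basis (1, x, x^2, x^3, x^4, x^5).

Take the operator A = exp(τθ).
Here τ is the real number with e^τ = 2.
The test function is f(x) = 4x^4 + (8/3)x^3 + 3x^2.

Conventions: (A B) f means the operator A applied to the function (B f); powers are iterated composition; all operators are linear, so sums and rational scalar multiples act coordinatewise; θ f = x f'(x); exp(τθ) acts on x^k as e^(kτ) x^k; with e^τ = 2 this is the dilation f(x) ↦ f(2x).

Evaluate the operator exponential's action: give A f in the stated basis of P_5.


the image equals g(x) = 64x^4 + (64/3)x^3 + 12x^2

exp(τθ) x^k = e^(kτ) x^k; with e^τ = 2 this sends x^k to 2^k x^k
x^2 ↦ 4 x^2
x^3 ↦ 8 x^3
x^4 ↦ 16 x^4
applying this coordinatewise to f: exp(τθ) f = 64x^4 + (64/3)x^3 + 12x^2


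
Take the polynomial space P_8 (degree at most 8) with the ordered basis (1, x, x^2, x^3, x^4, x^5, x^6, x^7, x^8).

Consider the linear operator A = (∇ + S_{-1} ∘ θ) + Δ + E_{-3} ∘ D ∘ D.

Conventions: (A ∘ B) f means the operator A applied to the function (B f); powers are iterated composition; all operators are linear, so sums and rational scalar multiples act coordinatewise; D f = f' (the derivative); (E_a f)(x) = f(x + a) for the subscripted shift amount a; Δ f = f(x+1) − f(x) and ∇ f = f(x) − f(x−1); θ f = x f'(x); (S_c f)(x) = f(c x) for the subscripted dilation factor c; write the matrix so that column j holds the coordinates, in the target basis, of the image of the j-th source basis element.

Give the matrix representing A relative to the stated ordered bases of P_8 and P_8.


image of 1: 0
image of x: -x + 2
image of x^2: 2x^2 + 4x + 2
image of x^3: -3x^3 + 6x^2 + 6x - 16
image of x^4: 4x^4 + 8x^3 + 12x^2 - 64x + 108
image of x^5: -5x^5 + 10x^4 + 20x^3 - 160x^2 + 540x - 538
image of x^6: 6x^6 + 12x^5 + 30x^4 - 320x^3 + 1620x^2 - 3228x + 2430
image of x^7: -7x^7 + 14x^6 + 42x^5 - 560x^4 + 3780x^3 - 11298x^2 + 17010x - 10204
image of x^8: 8x^8 + 16x^7 + 56x^6 - 896x^5 + 7560x^4 - 30128x^3 + 68040x^2 - 81632x + 40824
each image's coordinates form column j of the matrix

the matrix is [[0, 2, 2, -16, 108, -538, 2430, -10204, 40824]; [0, -1, 4, 6, -64, 540, -3228, 17010, -81632]; [0, 0, 2, 6, 12, -160, 1620, -11298, 68040]; [0, 0, 0, -3, 8, 20, -320, 3780, -30128]; [0, 0, 0, 0, 4, 10, 30, -560, 7560]; [0, 0, 0, 0, 0, -5, 12, 42, -896]; [0, 0, 0, 0, 0, 0, 6, 14, 56]; [0, 0, 0, 0, 0, 0, 0, -7, 16]; [0, 0, 0, 0, 0, 0, 0, 0, 8]] (rows listed top to bottom)


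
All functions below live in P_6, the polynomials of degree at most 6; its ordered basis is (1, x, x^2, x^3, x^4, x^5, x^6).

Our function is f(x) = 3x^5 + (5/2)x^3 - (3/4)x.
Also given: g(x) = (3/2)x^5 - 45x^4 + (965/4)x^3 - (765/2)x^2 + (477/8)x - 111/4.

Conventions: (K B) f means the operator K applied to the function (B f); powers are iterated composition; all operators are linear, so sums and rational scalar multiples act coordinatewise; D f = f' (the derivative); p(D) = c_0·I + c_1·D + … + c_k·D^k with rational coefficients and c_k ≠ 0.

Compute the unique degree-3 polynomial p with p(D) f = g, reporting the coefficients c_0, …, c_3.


c_0 = 1/2, c_1 = -3, c_2 = 4, c_3 = -2

D^0 f = 3x^5 + (5/2)x^3 - (3/4)x
D^1 f = 15x^4 + (15/2)x^2 - 3/4
D^2 f = 60x^3 + 15x
D^3 f = 180x^2 + 15
matching coefficients of g against c_0 f + c_1 Df + … from the top degree down determines the c_i
solution: c_0 = 1/2, c_1 = -3, c_2 = 4, c_3 = -2


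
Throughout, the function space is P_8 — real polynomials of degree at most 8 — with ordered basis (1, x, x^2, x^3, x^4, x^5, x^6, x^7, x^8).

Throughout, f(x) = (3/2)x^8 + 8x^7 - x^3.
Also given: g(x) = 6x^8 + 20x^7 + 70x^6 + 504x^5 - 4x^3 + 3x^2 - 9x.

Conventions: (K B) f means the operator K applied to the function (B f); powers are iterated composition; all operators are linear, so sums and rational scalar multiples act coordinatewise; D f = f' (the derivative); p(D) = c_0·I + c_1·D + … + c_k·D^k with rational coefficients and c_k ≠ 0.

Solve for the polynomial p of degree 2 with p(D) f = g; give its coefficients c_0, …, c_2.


D^0 f = (3/2)x^8 + 8x^7 - x^3
D^1 f = 12x^7 + 56x^6 - 3x^2
D^2 f = 84x^6 + 336x^5 - 6x
matching coefficients of g against c_0 f + c_1 Df + … from the top degree down determines the c_i
solution: c_0 = 4, c_1 = -1, c_2 = 3/2

c_0 = 4, c_1 = -1, c_2 = 3/2


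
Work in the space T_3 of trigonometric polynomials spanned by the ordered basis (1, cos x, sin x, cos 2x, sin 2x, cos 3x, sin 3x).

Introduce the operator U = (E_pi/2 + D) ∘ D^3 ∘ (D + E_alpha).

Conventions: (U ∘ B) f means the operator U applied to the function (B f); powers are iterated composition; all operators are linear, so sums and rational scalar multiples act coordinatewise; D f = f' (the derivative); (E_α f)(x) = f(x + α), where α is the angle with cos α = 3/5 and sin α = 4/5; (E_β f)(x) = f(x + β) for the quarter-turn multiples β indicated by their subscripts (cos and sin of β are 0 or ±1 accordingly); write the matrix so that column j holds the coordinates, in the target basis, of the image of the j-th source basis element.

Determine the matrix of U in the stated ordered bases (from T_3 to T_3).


the matrix is [[0, 0, 0, 0, 0, 0, 0]; [0, 6/5, 18/5, 0, 0, 0, 0]; [0, -18/5, 6/5, 0, 0, 0, 0]; [0, 0, 0, -704/25, 1128/25, 0, 0]; [0, 0, 0, -1128/25, -704/25, 0, 0]; [0, 0, 0, 0, 0, -6318/125, 22626/125]; [0, 0, 0, 0, 0, -22626/125, -6318/125]] (rows listed top to bottom)

image of 1: 0
image of cos x: (6/5)cos x - (18/5)sin x
image of sin x: (18/5)cos x + (6/5)sin x
image of cos 2x: -(704/25)cos 2x - (1128/25)sin 2x
image of sin 2x: (1128/25)cos 2x - (704/25)sin 2x
image of cos 3x: -(6318/125)cos 3x - (22626/125)sin 3x
image of sin 3x: (22626/125)cos 3x - (6318/125)sin 3x
each image's coordinates form column j of the matrix


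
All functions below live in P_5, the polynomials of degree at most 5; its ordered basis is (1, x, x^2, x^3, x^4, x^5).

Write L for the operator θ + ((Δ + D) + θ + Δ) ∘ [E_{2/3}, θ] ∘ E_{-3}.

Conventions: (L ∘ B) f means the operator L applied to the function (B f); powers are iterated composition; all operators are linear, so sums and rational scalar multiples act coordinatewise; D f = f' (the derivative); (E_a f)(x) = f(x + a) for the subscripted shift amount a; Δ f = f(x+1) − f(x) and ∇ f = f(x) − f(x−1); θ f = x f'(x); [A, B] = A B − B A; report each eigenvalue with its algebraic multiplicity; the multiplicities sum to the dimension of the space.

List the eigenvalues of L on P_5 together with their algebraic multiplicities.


image of 1: 0
image of x: x
image of x^2: 2x^2 + (4/3)x + 4
image of x^3: 3x^3 + 4x^2 + (8/3)x - 24
image of x^4: 4x^4 + 8x^3 - (40/3)x^2 - (472/9)x + 296/3
image of x^5: 5x^5 + (40/3)x^4 - (160/3)x^3 - (200/9)x^2 + (26240/81)x - 9340/27
the matrix is upper triangular; its diagonal is (0, 1, 2, 3, 4, 5)
for a triangular matrix the eigenvalues are the diagonal entries, with algebraic multiplicity their repetition count

λ = 0 (multiplicity 1), λ = 1 (multiplicity 1), λ = 2 (multiplicity 1), λ = 3 (multiplicity 1), λ = 4 (multiplicity 1), λ = 5 (multiplicity 1)


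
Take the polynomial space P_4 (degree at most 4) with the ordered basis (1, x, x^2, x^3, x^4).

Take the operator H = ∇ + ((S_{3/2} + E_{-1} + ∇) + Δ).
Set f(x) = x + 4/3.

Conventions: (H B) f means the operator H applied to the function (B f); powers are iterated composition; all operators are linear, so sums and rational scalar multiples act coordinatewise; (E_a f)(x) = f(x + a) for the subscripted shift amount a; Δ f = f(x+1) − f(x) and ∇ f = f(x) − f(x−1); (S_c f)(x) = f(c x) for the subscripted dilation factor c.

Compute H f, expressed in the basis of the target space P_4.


∇ f = 1
S_{3/2} f = (3/2)x + 4/3
E_{-1} f = x + 1/3
∇ f = 1
(S_{3/2} + E_{-1} + ∇) f = (5/2)x + 8/3
Δ f = 1
((S_{3/2} + E_{-1} + ∇) + Δ) f = (5/2)x + 11/3
(∇ + ((S_{3/2} + E_{-1} + ∇) + Δ)) f = (5/2)x + 14/3

the image equals g(x) = (5/2)x + 14/3


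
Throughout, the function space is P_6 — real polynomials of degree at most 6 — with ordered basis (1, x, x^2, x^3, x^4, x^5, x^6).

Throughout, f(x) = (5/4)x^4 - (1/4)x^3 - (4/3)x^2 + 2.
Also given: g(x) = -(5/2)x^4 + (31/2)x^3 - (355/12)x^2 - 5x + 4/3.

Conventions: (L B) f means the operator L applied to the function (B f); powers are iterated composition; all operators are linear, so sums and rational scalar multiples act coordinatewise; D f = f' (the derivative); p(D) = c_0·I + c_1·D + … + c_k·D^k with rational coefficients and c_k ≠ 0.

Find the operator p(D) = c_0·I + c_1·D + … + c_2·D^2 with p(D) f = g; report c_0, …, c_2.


c_0 = -2, c_1 = 3, c_2 = -2

D^0 f = (5/4)x^4 - (1/4)x^3 - (4/3)x^2 + 2
D^1 f = 5x^3 - (3/4)x^2 - (8/3)x
D^2 f = 15x^2 - (3/2)x - 8/3
matching coefficients of g against c_0 f + c_1 Df + … from the top degree down determines the c_i
solution: c_0 = -2, c_1 = 3, c_2 = -2


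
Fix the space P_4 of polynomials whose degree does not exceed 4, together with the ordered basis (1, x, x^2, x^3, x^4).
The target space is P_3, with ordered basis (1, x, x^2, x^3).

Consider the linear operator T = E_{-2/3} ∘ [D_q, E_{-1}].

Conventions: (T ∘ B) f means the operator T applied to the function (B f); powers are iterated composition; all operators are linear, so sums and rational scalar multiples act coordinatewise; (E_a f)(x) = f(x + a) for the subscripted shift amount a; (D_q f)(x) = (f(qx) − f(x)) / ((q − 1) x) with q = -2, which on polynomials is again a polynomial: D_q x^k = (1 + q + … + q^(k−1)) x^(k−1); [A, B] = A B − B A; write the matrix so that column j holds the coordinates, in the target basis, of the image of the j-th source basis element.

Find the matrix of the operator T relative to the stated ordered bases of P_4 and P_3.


the matrix is [[0, 0, -3, -6, -27]; [0, 0, 0, 9, 45]; [0, 0, 0, 0, -27]; [0, 0, 0, 0, 0]] (rows listed top to bottom)

image of 1: 0
image of x: 0
image of x^2: -3
image of x^3: 9x - 6
image of x^4: -27x^2 + 45x - 27
each image's coordinates form column j of the matrix


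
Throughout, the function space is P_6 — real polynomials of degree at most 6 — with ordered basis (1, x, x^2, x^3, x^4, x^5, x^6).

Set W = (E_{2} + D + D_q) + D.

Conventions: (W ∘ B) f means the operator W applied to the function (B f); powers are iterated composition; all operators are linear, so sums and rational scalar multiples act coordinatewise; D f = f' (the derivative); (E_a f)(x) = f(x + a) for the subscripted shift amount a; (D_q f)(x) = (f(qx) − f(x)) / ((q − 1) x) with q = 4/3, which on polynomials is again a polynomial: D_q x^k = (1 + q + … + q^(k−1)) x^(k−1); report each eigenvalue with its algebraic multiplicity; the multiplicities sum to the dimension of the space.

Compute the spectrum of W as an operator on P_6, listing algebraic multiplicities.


λ = 1 (multiplicity 7)

image of 1: 1
image of x: x + 5
image of x^2: x^2 + (31/3)x + 4
image of x^3: x^3 + (145/9)x^2 + 12x + 8
image of x^4: x^4 + (607/27)x^3 + 24x^2 + 32x + 16
image of x^5: x^5 + (2401/81)x^4 + 40x^3 + 80x^2 + 80x + 32
image of x^6: x^6 + (9199/243)x^5 + 60x^4 + 160x^3 + 240x^2 + 192x + 64
the matrix is upper triangular; its diagonal is (1, 1, 1, 1, 1, 1, 1)
for a triangular matrix the eigenvalues are the diagonal entries, with algebraic multiplicity their repetition count


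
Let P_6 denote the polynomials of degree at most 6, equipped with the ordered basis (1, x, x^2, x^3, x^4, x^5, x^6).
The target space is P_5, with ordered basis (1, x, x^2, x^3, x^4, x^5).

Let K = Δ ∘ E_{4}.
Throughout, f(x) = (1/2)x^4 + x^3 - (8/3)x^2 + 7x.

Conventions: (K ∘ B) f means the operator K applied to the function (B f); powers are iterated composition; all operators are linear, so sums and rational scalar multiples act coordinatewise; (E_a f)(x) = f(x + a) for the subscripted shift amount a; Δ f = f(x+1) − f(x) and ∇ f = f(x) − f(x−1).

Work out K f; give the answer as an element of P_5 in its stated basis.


g(x) = 2x^3 + 30x^2 + (431/3)x + 457/2

E_{4} f = (1/2)x^4 + 9x^3 + (172/3)x^2 + (485/3)x + 532/3
Δ E_{4} f = 2x^3 + 30x^2 + (431/3)x + 457/2


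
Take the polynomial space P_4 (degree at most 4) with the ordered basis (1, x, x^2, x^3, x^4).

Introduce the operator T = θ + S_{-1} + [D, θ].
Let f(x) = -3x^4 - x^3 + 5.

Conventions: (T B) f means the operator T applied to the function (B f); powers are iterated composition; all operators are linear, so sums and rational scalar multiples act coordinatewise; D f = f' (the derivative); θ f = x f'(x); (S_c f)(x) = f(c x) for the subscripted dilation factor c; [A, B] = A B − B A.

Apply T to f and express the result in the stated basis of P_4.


the image equals g(x) = -15x^4 - 14x^3 - 3x^2 + 5

θ f = -12x^4 - 3x^3
S_{-1} f = -3x^4 + x^3 + 5
θ f = -12x^4 - 3x^3
D θ f = -48x^3 - 9x^2
D f = -12x^3 - 3x^2
θ D f = -36x^3 - 6x^2
[D, θ] f = -12x^3 - 3x^2
(θ + S_{-1} + [D, θ]) f = -15x^4 - 14x^3 - 3x^2 + 5


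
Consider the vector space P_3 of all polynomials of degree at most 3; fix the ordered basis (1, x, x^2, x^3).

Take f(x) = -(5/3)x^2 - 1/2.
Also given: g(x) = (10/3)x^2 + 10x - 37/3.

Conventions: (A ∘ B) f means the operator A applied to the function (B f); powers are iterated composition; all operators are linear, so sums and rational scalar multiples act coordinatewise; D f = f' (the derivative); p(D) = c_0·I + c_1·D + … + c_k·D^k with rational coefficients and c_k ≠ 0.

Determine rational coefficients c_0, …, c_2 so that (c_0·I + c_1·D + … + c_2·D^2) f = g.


c_0 = -2, c_1 = -3, c_2 = 4

D^0 f = -(5/3)x^2 - 1/2
D^1 f = -(10/3)x
D^2 f = -10/3
matching coefficients of g against c_0 f + c_1 Df + … from the top degree down determines the c_i
solution: c_0 = -2, c_1 = -3, c_2 = 4


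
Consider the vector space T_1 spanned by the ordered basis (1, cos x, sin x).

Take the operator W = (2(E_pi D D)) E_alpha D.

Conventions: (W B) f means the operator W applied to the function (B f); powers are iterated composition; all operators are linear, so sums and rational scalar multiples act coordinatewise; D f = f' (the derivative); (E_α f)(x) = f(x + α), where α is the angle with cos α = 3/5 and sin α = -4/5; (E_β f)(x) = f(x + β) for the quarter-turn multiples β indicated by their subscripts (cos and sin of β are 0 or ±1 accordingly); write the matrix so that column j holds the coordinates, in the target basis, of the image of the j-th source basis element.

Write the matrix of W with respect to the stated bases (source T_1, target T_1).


image of 1: 0
image of cos x: (8/5)cos x - (6/5)sin x
image of sin x: (6/5)cos x + (8/5)sin x
each image's coordinates form column j of the matrix

the matrix is [[0, 0, 0]; [0, 8/5, 6/5]; [0, -6/5, 8/5]] (rows listed top to bottom)


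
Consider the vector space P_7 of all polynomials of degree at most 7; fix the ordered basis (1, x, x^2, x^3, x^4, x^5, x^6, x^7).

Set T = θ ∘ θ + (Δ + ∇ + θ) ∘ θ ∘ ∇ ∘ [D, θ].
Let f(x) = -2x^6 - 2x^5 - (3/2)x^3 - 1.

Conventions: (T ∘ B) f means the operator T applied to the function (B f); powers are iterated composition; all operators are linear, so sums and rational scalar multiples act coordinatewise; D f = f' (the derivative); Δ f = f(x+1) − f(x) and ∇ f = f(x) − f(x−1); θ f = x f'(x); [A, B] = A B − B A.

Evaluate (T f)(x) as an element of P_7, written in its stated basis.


the result is g(x) = -72x^6 - 50x^5 - 960x^4 - (2427/2)x^3 + 1200x^2 - 2389x + 502

θ f = -12x^6 - 10x^5 - (9/2)x^3
θ θ f = -72x^6 - 50x^5 - (27/2)x^3
θ f = -12x^6 - 10x^5 - (9/2)x^3
D θ f = -72x^5 - 50x^4 - (27/2)x^2
D f = -12x^5 - 10x^4 - (9/2)x^2
θ D f = -60x^5 - 40x^4 - 9x^2
[D, θ] f = -12x^5 - 10x^4 - (9/2)x^2
∇ [D, θ] f = -60x^4 + 80x^3 - 60x^2 + 11x + 5/2
θ ∇ [D, θ] f = -240x^4 + 240x^3 - 120x^2 + 11x
Δ (θ ∘ ∇) [D, θ] f = -960x^3 - 720x^2 - 480x - 109
∇ (θ ∘ ∇) [D, θ] f = -960x^3 + 2160x^2 - 1920x + 611
θ (θ ∘ ∇) [D, θ] f = -960x^4 + 720x^3 - 240x^2 + 11x
(Δ + ∇ + θ) (θ ∘ ∇) [D, θ] f = -960x^4 - 1200x^3 + 1200x^2 - 2389x + 502
(θ ∘ θ + (Δ + ∇ + θ) ∘ θ ∘ ∇ ∘ [D, θ]) f = -72x^6 - 50x^5 - 960x^4 - (2427/2)x^3 + 1200x^2 - 2389x + 502


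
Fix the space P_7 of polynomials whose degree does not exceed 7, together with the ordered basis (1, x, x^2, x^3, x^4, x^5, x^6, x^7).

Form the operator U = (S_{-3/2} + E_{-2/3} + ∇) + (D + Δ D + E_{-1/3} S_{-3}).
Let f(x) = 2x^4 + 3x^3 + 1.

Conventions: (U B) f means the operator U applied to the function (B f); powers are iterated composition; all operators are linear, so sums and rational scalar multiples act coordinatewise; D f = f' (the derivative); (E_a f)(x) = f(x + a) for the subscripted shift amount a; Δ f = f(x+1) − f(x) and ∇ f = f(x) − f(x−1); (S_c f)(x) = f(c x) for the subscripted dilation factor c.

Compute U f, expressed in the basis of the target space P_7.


S_{-3/2} f = (81/8)x^4 - (81/8)x^3 + 1
E_{-2/3} f = 2x^4 - (7/3)x^3 - (2/3)x^2 + (44/27)x + 41/81
∇ f = 8x^3 - 3x^2 - x + 1
(S_{-3/2} + E_{-2/3} + ∇) f = (97/8)x^4 - (107/24)x^3 - (11/3)x^2 + (17/27)x + 203/81
D f = 8x^3 + 9x^2
D f = 8x^3 + 9x^2
Δ D f = 24x^2 + 42x + 17
S_{-3} f = 162x^4 - 81x^3 + 1
E_{-1/3} S_{-3} f = 162x^4 - 297x^3 + 189x^2 - 51x + 6
(D + Δ D + E_{-1/3} S_{-3}) f = 162x^4 - 289x^3 + 222x^2 - 9x + 23
((S_{-3/2} + E_{-2/3} + ∇) + (D + Δ D + E_{-1/3} S_{-3})) f = (1393/8)x^4 - (7043/24)x^3 + (655/3)x^2 - (226/27)x + 2066/81

g(x) = (1393/8)x^4 - (7043/24)x^3 + (655/3)x^2 - (226/27)x + 2066/81
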